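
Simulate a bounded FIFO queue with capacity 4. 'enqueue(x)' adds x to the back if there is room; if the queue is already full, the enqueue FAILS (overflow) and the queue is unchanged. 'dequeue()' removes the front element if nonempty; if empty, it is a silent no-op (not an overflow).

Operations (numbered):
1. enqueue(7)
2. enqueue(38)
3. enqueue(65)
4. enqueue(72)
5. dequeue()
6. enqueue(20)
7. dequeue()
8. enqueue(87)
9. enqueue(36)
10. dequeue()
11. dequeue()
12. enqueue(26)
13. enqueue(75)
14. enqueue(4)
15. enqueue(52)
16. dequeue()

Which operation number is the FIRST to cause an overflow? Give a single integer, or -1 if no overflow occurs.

1. enqueue(7): size=1
2. enqueue(38): size=2
3. enqueue(65): size=3
4. enqueue(72): size=4
5. dequeue(): size=3
6. enqueue(20): size=4
7. dequeue(): size=3
8. enqueue(87): size=4
9. enqueue(36): size=4=cap → OVERFLOW (fail)
10. dequeue(): size=3
11. dequeue(): size=2
12. enqueue(26): size=3
13. enqueue(75): size=4
14. enqueue(4): size=4=cap → OVERFLOW (fail)
15. enqueue(52): size=4=cap → OVERFLOW (fail)
16. dequeue(): size=3

Answer: 9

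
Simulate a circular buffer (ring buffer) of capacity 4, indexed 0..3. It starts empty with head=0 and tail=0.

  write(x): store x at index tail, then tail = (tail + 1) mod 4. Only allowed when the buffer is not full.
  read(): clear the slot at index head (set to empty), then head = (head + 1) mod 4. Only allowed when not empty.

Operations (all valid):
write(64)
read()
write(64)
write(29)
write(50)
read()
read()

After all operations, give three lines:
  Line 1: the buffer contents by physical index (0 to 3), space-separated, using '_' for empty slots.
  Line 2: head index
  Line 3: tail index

Answer: _ _ _ 50
3
0

Derivation:
write(64): buf=[64 _ _ _], head=0, tail=1, size=1
read(): buf=[_ _ _ _], head=1, tail=1, size=0
write(64): buf=[_ 64 _ _], head=1, tail=2, size=1
write(29): buf=[_ 64 29 _], head=1, tail=3, size=2
write(50): buf=[_ 64 29 50], head=1, tail=0, size=3
read(): buf=[_ _ 29 50], head=2, tail=0, size=2
read(): buf=[_ _ _ 50], head=3, tail=0, size=1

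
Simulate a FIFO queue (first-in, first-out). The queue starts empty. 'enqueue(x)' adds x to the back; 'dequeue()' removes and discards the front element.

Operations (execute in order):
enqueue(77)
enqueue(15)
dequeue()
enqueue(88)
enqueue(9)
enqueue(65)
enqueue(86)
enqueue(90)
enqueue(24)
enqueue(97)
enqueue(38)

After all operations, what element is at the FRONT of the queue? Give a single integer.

enqueue(77): queue = [77]
enqueue(15): queue = [77, 15]
dequeue(): queue = [15]
enqueue(88): queue = [15, 88]
enqueue(9): queue = [15, 88, 9]
enqueue(65): queue = [15, 88, 9, 65]
enqueue(86): queue = [15, 88, 9, 65, 86]
enqueue(90): queue = [15, 88, 9, 65, 86, 90]
enqueue(24): queue = [15, 88, 9, 65, 86, 90, 24]
enqueue(97): queue = [15, 88, 9, 65, 86, 90, 24, 97]
enqueue(38): queue = [15, 88, 9, 65, 86, 90, 24, 97, 38]

Answer: 15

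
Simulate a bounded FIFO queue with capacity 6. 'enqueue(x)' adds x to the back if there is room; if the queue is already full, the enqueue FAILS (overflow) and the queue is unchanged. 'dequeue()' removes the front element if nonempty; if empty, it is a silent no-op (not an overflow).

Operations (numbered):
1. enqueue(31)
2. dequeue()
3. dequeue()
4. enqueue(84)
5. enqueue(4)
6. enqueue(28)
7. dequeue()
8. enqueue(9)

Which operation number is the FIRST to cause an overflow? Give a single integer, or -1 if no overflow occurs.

1. enqueue(31): size=1
2. dequeue(): size=0
3. dequeue(): empty, no-op, size=0
4. enqueue(84): size=1
5. enqueue(4): size=2
6. enqueue(28): size=3
7. dequeue(): size=2
8. enqueue(9): size=3

Answer: -1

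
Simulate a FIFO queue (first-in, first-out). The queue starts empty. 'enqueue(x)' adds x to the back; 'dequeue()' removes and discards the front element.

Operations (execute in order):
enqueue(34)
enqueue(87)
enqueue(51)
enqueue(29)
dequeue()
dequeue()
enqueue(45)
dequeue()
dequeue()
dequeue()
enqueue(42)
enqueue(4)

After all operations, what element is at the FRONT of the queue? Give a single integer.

Answer: 42

Derivation:
enqueue(34): queue = [34]
enqueue(87): queue = [34, 87]
enqueue(51): queue = [34, 87, 51]
enqueue(29): queue = [34, 87, 51, 29]
dequeue(): queue = [87, 51, 29]
dequeue(): queue = [51, 29]
enqueue(45): queue = [51, 29, 45]
dequeue(): queue = [29, 45]
dequeue(): queue = [45]
dequeue(): queue = []
enqueue(42): queue = [42]
enqueue(4): queue = [42, 4]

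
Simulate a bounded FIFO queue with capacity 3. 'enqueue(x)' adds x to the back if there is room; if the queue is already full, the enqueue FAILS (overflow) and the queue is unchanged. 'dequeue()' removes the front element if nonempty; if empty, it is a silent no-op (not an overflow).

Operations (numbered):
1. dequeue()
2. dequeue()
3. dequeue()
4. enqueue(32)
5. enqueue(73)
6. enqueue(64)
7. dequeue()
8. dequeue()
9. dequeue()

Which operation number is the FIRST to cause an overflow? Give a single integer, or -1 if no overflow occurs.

1. dequeue(): empty, no-op, size=0
2. dequeue(): empty, no-op, size=0
3. dequeue(): empty, no-op, size=0
4. enqueue(32): size=1
5. enqueue(73): size=2
6. enqueue(64): size=3
7. dequeue(): size=2
8. dequeue(): size=1
9. dequeue(): size=0

Answer: -1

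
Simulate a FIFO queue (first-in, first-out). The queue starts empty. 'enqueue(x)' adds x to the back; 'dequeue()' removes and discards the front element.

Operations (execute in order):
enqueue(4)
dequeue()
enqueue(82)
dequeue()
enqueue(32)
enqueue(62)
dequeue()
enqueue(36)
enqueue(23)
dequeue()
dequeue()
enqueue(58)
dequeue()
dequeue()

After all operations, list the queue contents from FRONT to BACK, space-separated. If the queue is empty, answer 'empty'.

Answer: empty

Derivation:
enqueue(4): [4]
dequeue(): []
enqueue(82): [82]
dequeue(): []
enqueue(32): [32]
enqueue(62): [32, 62]
dequeue(): [62]
enqueue(36): [62, 36]
enqueue(23): [62, 36, 23]
dequeue(): [36, 23]
dequeue(): [23]
enqueue(58): [23, 58]
dequeue(): [58]
dequeue(): []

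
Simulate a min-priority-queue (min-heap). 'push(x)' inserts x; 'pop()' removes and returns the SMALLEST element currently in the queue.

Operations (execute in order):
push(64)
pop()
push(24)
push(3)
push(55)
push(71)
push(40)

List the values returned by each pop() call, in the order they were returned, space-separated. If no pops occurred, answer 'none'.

Answer: 64

Derivation:
push(64): heap contents = [64]
pop() → 64: heap contents = []
push(24): heap contents = [24]
push(3): heap contents = [3, 24]
push(55): heap contents = [3, 24, 55]
push(71): heap contents = [3, 24, 55, 71]
push(40): heap contents = [3, 24, 40, 55, 71]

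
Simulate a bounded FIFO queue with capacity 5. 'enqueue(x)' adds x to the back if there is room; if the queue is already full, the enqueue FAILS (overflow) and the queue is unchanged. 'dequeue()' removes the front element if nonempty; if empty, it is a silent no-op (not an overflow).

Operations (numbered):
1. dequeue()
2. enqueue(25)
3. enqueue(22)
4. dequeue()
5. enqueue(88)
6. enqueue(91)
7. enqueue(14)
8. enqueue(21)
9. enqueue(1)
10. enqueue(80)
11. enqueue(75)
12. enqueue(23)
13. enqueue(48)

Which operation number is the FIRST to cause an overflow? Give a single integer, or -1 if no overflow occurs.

1. dequeue(): empty, no-op, size=0
2. enqueue(25): size=1
3. enqueue(22): size=2
4. dequeue(): size=1
5. enqueue(88): size=2
6. enqueue(91): size=3
7. enqueue(14): size=4
8. enqueue(21): size=5
9. enqueue(1): size=5=cap → OVERFLOW (fail)
10. enqueue(80): size=5=cap → OVERFLOW (fail)
11. enqueue(75): size=5=cap → OVERFLOW (fail)
12. enqueue(23): size=5=cap → OVERFLOW (fail)
13. enqueue(48): size=5=cap → OVERFLOW (fail)

Answer: 9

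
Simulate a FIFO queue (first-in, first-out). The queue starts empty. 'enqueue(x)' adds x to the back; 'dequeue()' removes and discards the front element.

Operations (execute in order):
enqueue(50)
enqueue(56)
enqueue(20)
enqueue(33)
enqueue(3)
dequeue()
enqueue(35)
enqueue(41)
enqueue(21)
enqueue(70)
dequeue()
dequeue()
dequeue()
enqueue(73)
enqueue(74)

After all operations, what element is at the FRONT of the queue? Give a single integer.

enqueue(50): queue = [50]
enqueue(56): queue = [50, 56]
enqueue(20): queue = [50, 56, 20]
enqueue(33): queue = [50, 56, 20, 33]
enqueue(3): queue = [50, 56, 20, 33, 3]
dequeue(): queue = [56, 20, 33, 3]
enqueue(35): queue = [56, 20, 33, 3, 35]
enqueue(41): queue = [56, 20, 33, 3, 35, 41]
enqueue(21): queue = [56, 20, 33, 3, 35, 41, 21]
enqueue(70): queue = [56, 20, 33, 3, 35, 41, 21, 70]
dequeue(): queue = [20, 33, 3, 35, 41, 21, 70]
dequeue(): queue = [33, 3, 35, 41, 21, 70]
dequeue(): queue = [3, 35, 41, 21, 70]
enqueue(73): queue = [3, 35, 41, 21, 70, 73]
enqueue(74): queue = [3, 35, 41, 21, 70, 73, 74]

Answer: 3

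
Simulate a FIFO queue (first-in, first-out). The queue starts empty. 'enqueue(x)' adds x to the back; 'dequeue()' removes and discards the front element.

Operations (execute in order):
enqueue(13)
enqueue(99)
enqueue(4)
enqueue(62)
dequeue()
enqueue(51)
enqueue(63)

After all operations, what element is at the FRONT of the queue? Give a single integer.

Answer: 99

Derivation:
enqueue(13): queue = [13]
enqueue(99): queue = [13, 99]
enqueue(4): queue = [13, 99, 4]
enqueue(62): queue = [13, 99, 4, 62]
dequeue(): queue = [99, 4, 62]
enqueue(51): queue = [99, 4, 62, 51]
enqueue(63): queue = [99, 4, 62, 51, 63]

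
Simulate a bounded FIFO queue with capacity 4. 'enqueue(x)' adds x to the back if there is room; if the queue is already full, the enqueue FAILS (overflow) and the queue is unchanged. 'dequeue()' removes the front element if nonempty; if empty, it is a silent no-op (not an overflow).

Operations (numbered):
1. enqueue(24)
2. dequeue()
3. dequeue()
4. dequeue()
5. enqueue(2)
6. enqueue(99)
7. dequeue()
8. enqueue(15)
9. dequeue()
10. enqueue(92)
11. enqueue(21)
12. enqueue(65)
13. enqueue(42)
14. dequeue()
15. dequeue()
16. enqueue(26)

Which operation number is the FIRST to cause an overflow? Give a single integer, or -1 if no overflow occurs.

1. enqueue(24): size=1
2. dequeue(): size=0
3. dequeue(): empty, no-op, size=0
4. dequeue(): empty, no-op, size=0
5. enqueue(2): size=1
6. enqueue(99): size=2
7. dequeue(): size=1
8. enqueue(15): size=2
9. dequeue(): size=1
10. enqueue(92): size=2
11. enqueue(21): size=3
12. enqueue(65): size=4
13. enqueue(42): size=4=cap → OVERFLOW (fail)
14. dequeue(): size=3
15. dequeue(): size=2
16. enqueue(26): size=3

Answer: 13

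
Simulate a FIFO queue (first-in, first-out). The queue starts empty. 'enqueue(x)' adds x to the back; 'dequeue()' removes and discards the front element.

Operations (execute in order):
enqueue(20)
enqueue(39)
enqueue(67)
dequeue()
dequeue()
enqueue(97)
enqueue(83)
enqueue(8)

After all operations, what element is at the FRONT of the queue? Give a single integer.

Answer: 67

Derivation:
enqueue(20): queue = [20]
enqueue(39): queue = [20, 39]
enqueue(67): queue = [20, 39, 67]
dequeue(): queue = [39, 67]
dequeue(): queue = [67]
enqueue(97): queue = [67, 97]
enqueue(83): queue = [67, 97, 83]
enqueue(8): queue = [67, 97, 83, 8]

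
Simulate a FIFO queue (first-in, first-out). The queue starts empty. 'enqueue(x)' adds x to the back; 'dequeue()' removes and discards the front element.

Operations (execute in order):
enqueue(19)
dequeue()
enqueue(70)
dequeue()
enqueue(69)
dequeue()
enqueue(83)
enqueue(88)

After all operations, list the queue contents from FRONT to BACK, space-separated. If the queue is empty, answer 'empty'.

enqueue(19): [19]
dequeue(): []
enqueue(70): [70]
dequeue(): []
enqueue(69): [69]
dequeue(): []
enqueue(83): [83]
enqueue(88): [83, 88]

Answer: 83 88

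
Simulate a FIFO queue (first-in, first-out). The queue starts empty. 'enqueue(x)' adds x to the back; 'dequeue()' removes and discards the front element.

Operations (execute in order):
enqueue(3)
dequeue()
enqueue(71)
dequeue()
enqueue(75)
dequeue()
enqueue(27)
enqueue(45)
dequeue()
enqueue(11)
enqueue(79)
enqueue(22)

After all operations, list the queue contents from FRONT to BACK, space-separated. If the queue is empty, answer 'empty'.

Answer: 45 11 79 22

Derivation:
enqueue(3): [3]
dequeue(): []
enqueue(71): [71]
dequeue(): []
enqueue(75): [75]
dequeue(): []
enqueue(27): [27]
enqueue(45): [27, 45]
dequeue(): [45]
enqueue(11): [45, 11]
enqueue(79): [45, 11, 79]
enqueue(22): [45, 11, 79, 22]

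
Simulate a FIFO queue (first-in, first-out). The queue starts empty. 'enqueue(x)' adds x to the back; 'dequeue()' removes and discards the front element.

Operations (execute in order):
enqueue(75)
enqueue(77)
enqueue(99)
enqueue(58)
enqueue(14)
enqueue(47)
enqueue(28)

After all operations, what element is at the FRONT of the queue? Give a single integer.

Answer: 75

Derivation:
enqueue(75): queue = [75]
enqueue(77): queue = [75, 77]
enqueue(99): queue = [75, 77, 99]
enqueue(58): queue = [75, 77, 99, 58]
enqueue(14): queue = [75, 77, 99, 58, 14]
enqueue(47): queue = [75, 77, 99, 58, 14, 47]
enqueue(28): queue = [75, 77, 99, 58, 14, 47, 28]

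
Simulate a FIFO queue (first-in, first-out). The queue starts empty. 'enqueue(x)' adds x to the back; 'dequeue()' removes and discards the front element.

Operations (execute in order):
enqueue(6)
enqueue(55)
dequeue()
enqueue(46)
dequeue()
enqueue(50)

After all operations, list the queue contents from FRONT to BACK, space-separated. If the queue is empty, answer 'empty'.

enqueue(6): [6]
enqueue(55): [6, 55]
dequeue(): [55]
enqueue(46): [55, 46]
dequeue(): [46]
enqueue(50): [46, 50]

Answer: 46 50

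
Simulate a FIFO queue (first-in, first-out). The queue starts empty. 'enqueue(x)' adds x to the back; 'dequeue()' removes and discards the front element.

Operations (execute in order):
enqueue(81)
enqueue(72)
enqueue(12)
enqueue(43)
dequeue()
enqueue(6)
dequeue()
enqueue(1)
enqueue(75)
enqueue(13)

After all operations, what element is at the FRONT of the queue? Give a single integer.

Answer: 12

Derivation:
enqueue(81): queue = [81]
enqueue(72): queue = [81, 72]
enqueue(12): queue = [81, 72, 12]
enqueue(43): queue = [81, 72, 12, 43]
dequeue(): queue = [72, 12, 43]
enqueue(6): queue = [72, 12, 43, 6]
dequeue(): queue = [12, 43, 6]
enqueue(1): queue = [12, 43, 6, 1]
enqueue(75): queue = [12, 43, 6, 1, 75]
enqueue(13): queue = [12, 43, 6, 1, 75, 13]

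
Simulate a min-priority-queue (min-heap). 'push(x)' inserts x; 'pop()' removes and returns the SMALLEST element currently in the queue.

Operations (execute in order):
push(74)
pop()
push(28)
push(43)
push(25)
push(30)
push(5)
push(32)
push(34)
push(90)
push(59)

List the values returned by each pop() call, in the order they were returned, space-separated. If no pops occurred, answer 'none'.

push(74): heap contents = [74]
pop() → 74: heap contents = []
push(28): heap contents = [28]
push(43): heap contents = [28, 43]
push(25): heap contents = [25, 28, 43]
push(30): heap contents = [25, 28, 30, 43]
push(5): heap contents = [5, 25, 28, 30, 43]
push(32): heap contents = [5, 25, 28, 30, 32, 43]
push(34): heap contents = [5, 25, 28, 30, 32, 34, 43]
push(90): heap contents = [5, 25, 28, 30, 32, 34, 43, 90]
push(59): heap contents = [5, 25, 28, 30, 32, 34, 43, 59, 90]

Answer: 74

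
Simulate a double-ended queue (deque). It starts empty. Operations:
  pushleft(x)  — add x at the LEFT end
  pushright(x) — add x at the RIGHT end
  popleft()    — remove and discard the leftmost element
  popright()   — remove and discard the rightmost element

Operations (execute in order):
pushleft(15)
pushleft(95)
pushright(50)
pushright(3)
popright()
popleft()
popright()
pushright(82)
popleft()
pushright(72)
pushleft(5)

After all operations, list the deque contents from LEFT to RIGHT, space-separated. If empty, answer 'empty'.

pushleft(15): [15]
pushleft(95): [95, 15]
pushright(50): [95, 15, 50]
pushright(3): [95, 15, 50, 3]
popright(): [95, 15, 50]
popleft(): [15, 50]
popright(): [15]
pushright(82): [15, 82]
popleft(): [82]
pushright(72): [82, 72]
pushleft(5): [5, 82, 72]

Answer: 5 82 72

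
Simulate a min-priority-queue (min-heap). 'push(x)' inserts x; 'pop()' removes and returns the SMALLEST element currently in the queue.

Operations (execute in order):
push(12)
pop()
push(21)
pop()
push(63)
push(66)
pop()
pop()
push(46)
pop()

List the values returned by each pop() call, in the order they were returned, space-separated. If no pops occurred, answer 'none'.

push(12): heap contents = [12]
pop() → 12: heap contents = []
push(21): heap contents = [21]
pop() → 21: heap contents = []
push(63): heap contents = [63]
push(66): heap contents = [63, 66]
pop() → 63: heap contents = [66]
pop() → 66: heap contents = []
push(46): heap contents = [46]
pop() → 46: heap contents = []

Answer: 12 21 63 66 46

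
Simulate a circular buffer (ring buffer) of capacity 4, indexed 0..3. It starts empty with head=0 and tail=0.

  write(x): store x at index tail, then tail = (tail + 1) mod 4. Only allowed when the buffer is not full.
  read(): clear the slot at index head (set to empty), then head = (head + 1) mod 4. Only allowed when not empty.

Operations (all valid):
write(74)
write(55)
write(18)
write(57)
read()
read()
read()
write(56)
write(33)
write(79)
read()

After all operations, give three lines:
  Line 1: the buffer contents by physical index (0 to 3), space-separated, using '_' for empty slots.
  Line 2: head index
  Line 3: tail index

write(74): buf=[74 _ _ _], head=0, tail=1, size=1
write(55): buf=[74 55 _ _], head=0, tail=2, size=2
write(18): buf=[74 55 18 _], head=0, tail=3, size=3
write(57): buf=[74 55 18 57], head=0, tail=0, size=4
read(): buf=[_ 55 18 57], head=1, tail=0, size=3
read(): buf=[_ _ 18 57], head=2, tail=0, size=2
read(): buf=[_ _ _ 57], head=3, tail=0, size=1
write(56): buf=[56 _ _ 57], head=3, tail=1, size=2
write(33): buf=[56 33 _ 57], head=3, tail=2, size=3
write(79): buf=[56 33 79 57], head=3, tail=3, size=4
read(): buf=[56 33 79 _], head=0, tail=3, size=3

Answer: 56 33 79 _
0
3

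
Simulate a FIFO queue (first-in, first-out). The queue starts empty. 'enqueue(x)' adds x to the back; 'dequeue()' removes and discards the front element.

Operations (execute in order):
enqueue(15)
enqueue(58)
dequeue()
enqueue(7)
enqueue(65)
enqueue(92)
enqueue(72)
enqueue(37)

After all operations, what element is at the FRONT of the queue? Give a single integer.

enqueue(15): queue = [15]
enqueue(58): queue = [15, 58]
dequeue(): queue = [58]
enqueue(7): queue = [58, 7]
enqueue(65): queue = [58, 7, 65]
enqueue(92): queue = [58, 7, 65, 92]
enqueue(72): queue = [58, 7, 65, 92, 72]
enqueue(37): queue = [58, 7, 65, 92, 72, 37]

Answer: 58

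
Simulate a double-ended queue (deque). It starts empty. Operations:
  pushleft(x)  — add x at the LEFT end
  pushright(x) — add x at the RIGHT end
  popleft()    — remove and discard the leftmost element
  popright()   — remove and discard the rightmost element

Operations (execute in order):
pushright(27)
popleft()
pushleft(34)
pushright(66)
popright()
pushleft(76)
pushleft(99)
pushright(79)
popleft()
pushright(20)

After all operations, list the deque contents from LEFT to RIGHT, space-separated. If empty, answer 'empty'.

Answer: 76 34 79 20

Derivation:
pushright(27): [27]
popleft(): []
pushleft(34): [34]
pushright(66): [34, 66]
popright(): [34]
pushleft(76): [76, 34]
pushleft(99): [99, 76, 34]
pushright(79): [99, 76, 34, 79]
popleft(): [76, 34, 79]
pushright(20): [76, 34, 79, 20]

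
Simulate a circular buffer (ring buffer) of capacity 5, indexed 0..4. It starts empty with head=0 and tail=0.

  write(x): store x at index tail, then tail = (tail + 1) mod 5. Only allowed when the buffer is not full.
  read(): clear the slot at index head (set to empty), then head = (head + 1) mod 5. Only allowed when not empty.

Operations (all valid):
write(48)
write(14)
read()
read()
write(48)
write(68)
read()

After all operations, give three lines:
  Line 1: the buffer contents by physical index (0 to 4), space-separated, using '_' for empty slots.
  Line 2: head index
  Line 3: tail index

Answer: _ _ _ 68 _
3
4

Derivation:
write(48): buf=[48 _ _ _ _], head=0, tail=1, size=1
write(14): buf=[48 14 _ _ _], head=0, tail=2, size=2
read(): buf=[_ 14 _ _ _], head=1, tail=2, size=1
read(): buf=[_ _ _ _ _], head=2, tail=2, size=0
write(48): buf=[_ _ 48 _ _], head=2, tail=3, size=1
write(68): buf=[_ _ 48 68 _], head=2, tail=4, size=2
read(): buf=[_ _ _ 68 _], head=3, tail=4, size=1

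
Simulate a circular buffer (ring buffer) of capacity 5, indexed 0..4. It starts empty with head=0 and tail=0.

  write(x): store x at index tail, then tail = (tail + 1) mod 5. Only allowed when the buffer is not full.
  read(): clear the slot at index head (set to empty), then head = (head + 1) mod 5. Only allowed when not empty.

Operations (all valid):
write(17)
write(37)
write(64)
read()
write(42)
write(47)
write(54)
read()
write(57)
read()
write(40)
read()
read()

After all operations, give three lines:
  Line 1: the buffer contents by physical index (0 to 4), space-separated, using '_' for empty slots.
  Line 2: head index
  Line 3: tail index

write(17): buf=[17 _ _ _ _], head=0, tail=1, size=1
write(37): buf=[17 37 _ _ _], head=0, tail=2, size=2
write(64): buf=[17 37 64 _ _], head=0, tail=3, size=3
read(): buf=[_ 37 64 _ _], head=1, tail=3, size=2
write(42): buf=[_ 37 64 42 _], head=1, tail=4, size=3
write(47): buf=[_ 37 64 42 47], head=1, tail=0, size=4
write(54): buf=[54 37 64 42 47], head=1, tail=1, size=5
read(): buf=[54 _ 64 42 47], head=2, tail=1, size=4
write(57): buf=[54 57 64 42 47], head=2, tail=2, size=5
read(): buf=[54 57 _ 42 47], head=3, tail=2, size=4
write(40): buf=[54 57 40 42 47], head=3, tail=3, size=5
read(): buf=[54 57 40 _ 47], head=4, tail=3, size=4
read(): buf=[54 57 40 _ _], head=0, tail=3, size=3

Answer: 54 57 40 _ _
0
3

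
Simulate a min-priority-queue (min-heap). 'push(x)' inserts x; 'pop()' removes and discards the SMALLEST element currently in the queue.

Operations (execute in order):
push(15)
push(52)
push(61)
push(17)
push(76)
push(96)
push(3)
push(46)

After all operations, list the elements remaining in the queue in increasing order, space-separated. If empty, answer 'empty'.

push(15): heap contents = [15]
push(52): heap contents = [15, 52]
push(61): heap contents = [15, 52, 61]
push(17): heap contents = [15, 17, 52, 61]
push(76): heap contents = [15, 17, 52, 61, 76]
push(96): heap contents = [15, 17, 52, 61, 76, 96]
push(3): heap contents = [3, 15, 17, 52, 61, 76, 96]
push(46): heap contents = [3, 15, 17, 46, 52, 61, 76, 96]

Answer: 3 15 17 46 52 61 76 96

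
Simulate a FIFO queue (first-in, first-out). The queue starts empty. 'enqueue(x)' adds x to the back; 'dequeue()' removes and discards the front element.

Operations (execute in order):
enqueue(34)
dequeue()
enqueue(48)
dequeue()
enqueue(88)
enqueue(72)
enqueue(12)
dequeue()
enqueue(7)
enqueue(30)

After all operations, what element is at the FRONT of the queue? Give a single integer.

Answer: 72

Derivation:
enqueue(34): queue = [34]
dequeue(): queue = []
enqueue(48): queue = [48]
dequeue(): queue = []
enqueue(88): queue = [88]
enqueue(72): queue = [88, 72]
enqueue(12): queue = [88, 72, 12]
dequeue(): queue = [72, 12]
enqueue(7): queue = [72, 12, 7]
enqueue(30): queue = [72, 12, 7, 30]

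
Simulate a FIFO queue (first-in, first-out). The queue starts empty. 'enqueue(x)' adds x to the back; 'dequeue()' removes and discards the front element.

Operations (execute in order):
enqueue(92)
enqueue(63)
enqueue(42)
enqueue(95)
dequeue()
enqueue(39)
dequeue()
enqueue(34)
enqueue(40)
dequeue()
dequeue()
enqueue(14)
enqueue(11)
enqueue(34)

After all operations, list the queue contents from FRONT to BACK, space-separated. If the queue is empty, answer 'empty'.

enqueue(92): [92]
enqueue(63): [92, 63]
enqueue(42): [92, 63, 42]
enqueue(95): [92, 63, 42, 95]
dequeue(): [63, 42, 95]
enqueue(39): [63, 42, 95, 39]
dequeue(): [42, 95, 39]
enqueue(34): [42, 95, 39, 34]
enqueue(40): [42, 95, 39, 34, 40]
dequeue(): [95, 39, 34, 40]
dequeue(): [39, 34, 40]
enqueue(14): [39, 34, 40, 14]
enqueue(11): [39, 34, 40, 14, 11]
enqueue(34): [39, 34, 40, 14, 11, 34]

Answer: 39 34 40 14 11 34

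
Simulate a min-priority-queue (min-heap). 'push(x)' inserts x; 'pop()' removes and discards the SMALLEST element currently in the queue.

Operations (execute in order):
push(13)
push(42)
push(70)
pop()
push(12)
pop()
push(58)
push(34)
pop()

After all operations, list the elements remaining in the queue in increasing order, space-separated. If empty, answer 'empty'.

push(13): heap contents = [13]
push(42): heap contents = [13, 42]
push(70): heap contents = [13, 42, 70]
pop() → 13: heap contents = [42, 70]
push(12): heap contents = [12, 42, 70]
pop() → 12: heap contents = [42, 70]
push(58): heap contents = [42, 58, 70]
push(34): heap contents = [34, 42, 58, 70]
pop() → 34: heap contents = [42, 58, 70]

Answer: 42 58 70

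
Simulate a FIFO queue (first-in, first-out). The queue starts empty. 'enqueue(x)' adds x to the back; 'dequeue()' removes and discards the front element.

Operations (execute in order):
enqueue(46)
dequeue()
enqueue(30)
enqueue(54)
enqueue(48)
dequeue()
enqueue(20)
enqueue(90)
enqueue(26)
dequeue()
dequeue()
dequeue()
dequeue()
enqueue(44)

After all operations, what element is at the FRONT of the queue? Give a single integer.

Answer: 26

Derivation:
enqueue(46): queue = [46]
dequeue(): queue = []
enqueue(30): queue = [30]
enqueue(54): queue = [30, 54]
enqueue(48): queue = [30, 54, 48]
dequeue(): queue = [54, 48]
enqueue(20): queue = [54, 48, 20]
enqueue(90): queue = [54, 48, 20, 90]
enqueue(26): queue = [54, 48, 20, 90, 26]
dequeue(): queue = [48, 20, 90, 26]
dequeue(): queue = [20, 90, 26]
dequeue(): queue = [90, 26]
dequeue(): queue = [26]
enqueue(44): queue = [26, 44]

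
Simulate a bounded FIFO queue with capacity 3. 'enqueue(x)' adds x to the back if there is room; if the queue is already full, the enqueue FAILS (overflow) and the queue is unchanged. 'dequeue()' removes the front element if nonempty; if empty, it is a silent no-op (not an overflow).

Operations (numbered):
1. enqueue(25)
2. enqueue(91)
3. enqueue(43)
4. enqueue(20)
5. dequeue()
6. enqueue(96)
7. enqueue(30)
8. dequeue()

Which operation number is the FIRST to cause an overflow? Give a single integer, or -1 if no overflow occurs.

Answer: 4

Derivation:
1. enqueue(25): size=1
2. enqueue(91): size=2
3. enqueue(43): size=3
4. enqueue(20): size=3=cap → OVERFLOW (fail)
5. dequeue(): size=2
6. enqueue(96): size=3
7. enqueue(30): size=3=cap → OVERFLOW (fail)
8. dequeue(): size=2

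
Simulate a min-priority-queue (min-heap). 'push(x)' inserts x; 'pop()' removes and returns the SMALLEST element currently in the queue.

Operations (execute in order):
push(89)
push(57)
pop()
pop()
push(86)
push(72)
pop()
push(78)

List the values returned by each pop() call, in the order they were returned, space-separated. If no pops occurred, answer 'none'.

Answer: 57 89 72

Derivation:
push(89): heap contents = [89]
push(57): heap contents = [57, 89]
pop() → 57: heap contents = [89]
pop() → 89: heap contents = []
push(86): heap contents = [86]
push(72): heap contents = [72, 86]
pop() → 72: heap contents = [86]
push(78): heap contents = [78, 86]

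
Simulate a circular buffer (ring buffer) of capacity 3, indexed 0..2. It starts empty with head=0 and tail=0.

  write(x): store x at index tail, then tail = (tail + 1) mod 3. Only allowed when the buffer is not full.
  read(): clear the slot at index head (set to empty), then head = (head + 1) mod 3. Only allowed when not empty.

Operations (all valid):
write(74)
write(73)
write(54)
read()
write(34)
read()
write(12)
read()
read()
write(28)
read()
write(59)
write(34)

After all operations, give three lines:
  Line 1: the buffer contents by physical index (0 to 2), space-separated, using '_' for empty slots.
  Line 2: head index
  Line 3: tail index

write(74): buf=[74 _ _], head=0, tail=1, size=1
write(73): buf=[74 73 _], head=0, tail=2, size=2
write(54): buf=[74 73 54], head=0, tail=0, size=3
read(): buf=[_ 73 54], head=1, tail=0, size=2
write(34): buf=[34 73 54], head=1, tail=1, size=3
read(): buf=[34 _ 54], head=2, tail=1, size=2
write(12): buf=[34 12 54], head=2, tail=2, size=3
read(): buf=[34 12 _], head=0, tail=2, size=2
read(): buf=[_ 12 _], head=1, tail=2, size=1
write(28): buf=[_ 12 28], head=1, tail=0, size=2
read(): buf=[_ _ 28], head=2, tail=0, size=1
write(59): buf=[59 _ 28], head=2, tail=1, size=2
write(34): buf=[59 34 28], head=2, tail=2, size=3

Answer: 59 34 28
2
2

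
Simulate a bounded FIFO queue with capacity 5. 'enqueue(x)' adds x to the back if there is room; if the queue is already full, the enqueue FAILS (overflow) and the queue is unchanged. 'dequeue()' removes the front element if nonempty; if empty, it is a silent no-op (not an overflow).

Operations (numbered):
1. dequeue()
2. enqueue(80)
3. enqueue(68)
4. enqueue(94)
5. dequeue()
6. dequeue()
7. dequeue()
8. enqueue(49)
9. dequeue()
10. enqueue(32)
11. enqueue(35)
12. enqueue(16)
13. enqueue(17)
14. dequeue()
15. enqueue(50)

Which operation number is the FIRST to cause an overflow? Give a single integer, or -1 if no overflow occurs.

Answer: -1

Derivation:
1. dequeue(): empty, no-op, size=0
2. enqueue(80): size=1
3. enqueue(68): size=2
4. enqueue(94): size=3
5. dequeue(): size=2
6. dequeue(): size=1
7. dequeue(): size=0
8. enqueue(49): size=1
9. dequeue(): size=0
10. enqueue(32): size=1
11. enqueue(35): size=2
12. enqueue(16): size=3
13. enqueue(17): size=4
14. dequeue(): size=3
15. enqueue(50): size=4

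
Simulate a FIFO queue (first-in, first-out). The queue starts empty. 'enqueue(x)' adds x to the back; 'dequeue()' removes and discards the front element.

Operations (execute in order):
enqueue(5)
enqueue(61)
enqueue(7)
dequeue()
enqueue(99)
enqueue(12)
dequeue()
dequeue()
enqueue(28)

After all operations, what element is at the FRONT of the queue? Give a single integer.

Answer: 99

Derivation:
enqueue(5): queue = [5]
enqueue(61): queue = [5, 61]
enqueue(7): queue = [5, 61, 7]
dequeue(): queue = [61, 7]
enqueue(99): queue = [61, 7, 99]
enqueue(12): queue = [61, 7, 99, 12]
dequeue(): queue = [7, 99, 12]
dequeue(): queue = [99, 12]
enqueue(28): queue = [99, 12, 28]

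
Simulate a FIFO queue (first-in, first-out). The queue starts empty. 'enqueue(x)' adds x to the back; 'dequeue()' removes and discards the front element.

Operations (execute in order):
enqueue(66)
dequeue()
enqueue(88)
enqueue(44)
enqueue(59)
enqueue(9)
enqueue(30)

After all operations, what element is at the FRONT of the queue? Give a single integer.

enqueue(66): queue = [66]
dequeue(): queue = []
enqueue(88): queue = [88]
enqueue(44): queue = [88, 44]
enqueue(59): queue = [88, 44, 59]
enqueue(9): queue = [88, 44, 59, 9]
enqueue(30): queue = [88, 44, 59, 9, 30]

Answer: 88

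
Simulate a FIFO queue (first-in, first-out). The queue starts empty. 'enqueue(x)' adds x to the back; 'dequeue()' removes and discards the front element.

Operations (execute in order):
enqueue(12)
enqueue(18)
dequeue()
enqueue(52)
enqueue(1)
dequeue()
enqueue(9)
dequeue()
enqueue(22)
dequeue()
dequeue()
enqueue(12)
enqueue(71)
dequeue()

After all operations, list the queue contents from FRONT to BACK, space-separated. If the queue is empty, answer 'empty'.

Answer: 12 71

Derivation:
enqueue(12): [12]
enqueue(18): [12, 18]
dequeue(): [18]
enqueue(52): [18, 52]
enqueue(1): [18, 52, 1]
dequeue(): [52, 1]
enqueue(9): [52, 1, 9]
dequeue(): [1, 9]
enqueue(22): [1, 9, 22]
dequeue(): [9, 22]
dequeue(): [22]
enqueue(12): [22, 12]
enqueue(71): [22, 12, 71]
dequeue(): [12, 71]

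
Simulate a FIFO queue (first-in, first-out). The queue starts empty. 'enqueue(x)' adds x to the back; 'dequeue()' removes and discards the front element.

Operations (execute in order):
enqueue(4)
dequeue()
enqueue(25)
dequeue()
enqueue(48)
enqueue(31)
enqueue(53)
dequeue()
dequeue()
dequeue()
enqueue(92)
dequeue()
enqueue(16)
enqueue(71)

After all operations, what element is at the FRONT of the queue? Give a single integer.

Answer: 16

Derivation:
enqueue(4): queue = [4]
dequeue(): queue = []
enqueue(25): queue = [25]
dequeue(): queue = []
enqueue(48): queue = [48]
enqueue(31): queue = [48, 31]
enqueue(53): queue = [48, 31, 53]
dequeue(): queue = [31, 53]
dequeue(): queue = [53]
dequeue(): queue = []
enqueue(92): queue = [92]
dequeue(): queue = []
enqueue(16): queue = [16]
enqueue(71): queue = [16, 71]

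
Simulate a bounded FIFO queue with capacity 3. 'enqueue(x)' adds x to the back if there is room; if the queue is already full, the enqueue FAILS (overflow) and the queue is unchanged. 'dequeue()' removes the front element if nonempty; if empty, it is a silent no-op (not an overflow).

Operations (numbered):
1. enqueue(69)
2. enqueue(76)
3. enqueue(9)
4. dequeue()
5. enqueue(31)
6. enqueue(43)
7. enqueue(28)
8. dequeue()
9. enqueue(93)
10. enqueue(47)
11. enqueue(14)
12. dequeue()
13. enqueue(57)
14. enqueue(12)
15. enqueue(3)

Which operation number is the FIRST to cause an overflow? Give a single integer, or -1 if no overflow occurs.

1. enqueue(69): size=1
2. enqueue(76): size=2
3. enqueue(9): size=3
4. dequeue(): size=2
5. enqueue(31): size=3
6. enqueue(43): size=3=cap → OVERFLOW (fail)
7. enqueue(28): size=3=cap → OVERFLOW (fail)
8. dequeue(): size=2
9. enqueue(93): size=3
10. enqueue(47): size=3=cap → OVERFLOW (fail)
11. enqueue(14): size=3=cap → OVERFLOW (fail)
12. dequeue(): size=2
13. enqueue(57): size=3
14. enqueue(12): size=3=cap → OVERFLOW (fail)
15. enqueue(3): size=3=cap → OVERFLOW (fail)

Answer: 6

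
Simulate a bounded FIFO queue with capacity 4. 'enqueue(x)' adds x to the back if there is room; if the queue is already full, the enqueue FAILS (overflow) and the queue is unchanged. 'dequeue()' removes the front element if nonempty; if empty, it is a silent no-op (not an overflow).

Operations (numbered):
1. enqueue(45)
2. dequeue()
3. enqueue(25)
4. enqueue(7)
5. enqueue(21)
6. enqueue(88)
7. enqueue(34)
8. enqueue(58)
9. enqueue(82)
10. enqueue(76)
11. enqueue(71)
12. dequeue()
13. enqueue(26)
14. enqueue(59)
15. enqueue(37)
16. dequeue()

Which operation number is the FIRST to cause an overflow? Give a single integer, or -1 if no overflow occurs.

Answer: 7

Derivation:
1. enqueue(45): size=1
2. dequeue(): size=0
3. enqueue(25): size=1
4. enqueue(7): size=2
5. enqueue(21): size=3
6. enqueue(88): size=4
7. enqueue(34): size=4=cap → OVERFLOW (fail)
8. enqueue(58): size=4=cap → OVERFLOW (fail)
9. enqueue(82): size=4=cap → OVERFLOW (fail)
10. enqueue(76): size=4=cap → OVERFLOW (fail)
11. enqueue(71): size=4=cap → OVERFLOW (fail)
12. dequeue(): size=3
13. enqueue(26): size=4
14. enqueue(59): size=4=cap → OVERFLOW (fail)
15. enqueue(37): size=4=cap → OVERFLOW (fail)
16. dequeue(): size=3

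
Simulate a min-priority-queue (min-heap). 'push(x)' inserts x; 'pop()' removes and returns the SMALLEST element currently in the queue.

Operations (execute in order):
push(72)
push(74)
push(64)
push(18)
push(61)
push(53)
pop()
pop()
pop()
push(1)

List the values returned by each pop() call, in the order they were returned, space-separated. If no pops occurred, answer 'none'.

Answer: 18 53 61

Derivation:
push(72): heap contents = [72]
push(74): heap contents = [72, 74]
push(64): heap contents = [64, 72, 74]
push(18): heap contents = [18, 64, 72, 74]
push(61): heap contents = [18, 61, 64, 72, 74]
push(53): heap contents = [18, 53, 61, 64, 72, 74]
pop() → 18: heap contents = [53, 61, 64, 72, 74]
pop() → 53: heap contents = [61, 64, 72, 74]
pop() → 61: heap contents = [64, 72, 74]
push(1): heap contents = [1, 64, 72, 74]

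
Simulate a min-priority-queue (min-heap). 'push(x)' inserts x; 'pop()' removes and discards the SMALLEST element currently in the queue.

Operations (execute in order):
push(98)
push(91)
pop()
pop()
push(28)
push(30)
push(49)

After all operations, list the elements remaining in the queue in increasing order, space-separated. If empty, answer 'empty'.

Answer: 28 30 49

Derivation:
push(98): heap contents = [98]
push(91): heap contents = [91, 98]
pop() → 91: heap contents = [98]
pop() → 98: heap contents = []
push(28): heap contents = [28]
push(30): heap contents = [28, 30]
push(49): heap contents = [28, 30, 49]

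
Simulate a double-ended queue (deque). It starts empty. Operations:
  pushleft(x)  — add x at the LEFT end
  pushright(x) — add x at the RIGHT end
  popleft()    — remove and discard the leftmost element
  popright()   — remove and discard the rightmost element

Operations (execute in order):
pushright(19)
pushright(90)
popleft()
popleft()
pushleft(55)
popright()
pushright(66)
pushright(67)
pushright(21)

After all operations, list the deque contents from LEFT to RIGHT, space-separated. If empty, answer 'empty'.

Answer: 66 67 21

Derivation:
pushright(19): [19]
pushright(90): [19, 90]
popleft(): [90]
popleft(): []
pushleft(55): [55]
popright(): []
pushright(66): [66]
pushright(67): [66, 67]
pushright(21): [66, 67, 21]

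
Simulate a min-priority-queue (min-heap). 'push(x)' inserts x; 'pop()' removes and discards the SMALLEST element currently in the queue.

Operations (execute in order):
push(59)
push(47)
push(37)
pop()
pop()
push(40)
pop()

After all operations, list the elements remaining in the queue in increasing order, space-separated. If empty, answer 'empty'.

push(59): heap contents = [59]
push(47): heap contents = [47, 59]
push(37): heap contents = [37, 47, 59]
pop() → 37: heap contents = [47, 59]
pop() → 47: heap contents = [59]
push(40): heap contents = [40, 59]
pop() → 40: heap contents = [59]

Answer: 59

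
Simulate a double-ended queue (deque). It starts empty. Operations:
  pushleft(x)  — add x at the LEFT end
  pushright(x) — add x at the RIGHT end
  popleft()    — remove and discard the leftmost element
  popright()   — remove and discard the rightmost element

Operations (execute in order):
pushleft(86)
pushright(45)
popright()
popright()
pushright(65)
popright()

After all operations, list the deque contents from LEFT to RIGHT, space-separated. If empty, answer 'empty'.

pushleft(86): [86]
pushright(45): [86, 45]
popright(): [86]
popright(): []
pushright(65): [65]
popright(): []

Answer: empty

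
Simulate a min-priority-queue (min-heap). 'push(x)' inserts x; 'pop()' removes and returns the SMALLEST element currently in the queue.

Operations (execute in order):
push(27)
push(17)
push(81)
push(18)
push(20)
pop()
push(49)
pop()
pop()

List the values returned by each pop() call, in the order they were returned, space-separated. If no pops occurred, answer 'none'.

push(27): heap contents = [27]
push(17): heap contents = [17, 27]
push(81): heap contents = [17, 27, 81]
push(18): heap contents = [17, 18, 27, 81]
push(20): heap contents = [17, 18, 20, 27, 81]
pop() → 17: heap contents = [18, 20, 27, 81]
push(49): heap contents = [18, 20, 27, 49, 81]
pop() → 18: heap contents = [20, 27, 49, 81]
pop() → 20: heap contents = [27, 49, 81]

Answer: 17 18 20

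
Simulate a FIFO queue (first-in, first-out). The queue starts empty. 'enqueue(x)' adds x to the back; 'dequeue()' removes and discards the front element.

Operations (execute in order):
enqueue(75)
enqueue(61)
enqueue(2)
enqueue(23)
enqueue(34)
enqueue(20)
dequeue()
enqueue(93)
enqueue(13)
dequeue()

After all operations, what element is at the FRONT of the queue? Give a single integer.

Answer: 2

Derivation:
enqueue(75): queue = [75]
enqueue(61): queue = [75, 61]
enqueue(2): queue = [75, 61, 2]
enqueue(23): queue = [75, 61, 2, 23]
enqueue(34): queue = [75, 61, 2, 23, 34]
enqueue(20): queue = [75, 61, 2, 23, 34, 20]
dequeue(): queue = [61, 2, 23, 34, 20]
enqueue(93): queue = [61, 2, 23, 34, 20, 93]
enqueue(13): queue = [61, 2, 23, 34, 20, 93, 13]
dequeue(): queue = [2, 23, 34, 20, 93, 13]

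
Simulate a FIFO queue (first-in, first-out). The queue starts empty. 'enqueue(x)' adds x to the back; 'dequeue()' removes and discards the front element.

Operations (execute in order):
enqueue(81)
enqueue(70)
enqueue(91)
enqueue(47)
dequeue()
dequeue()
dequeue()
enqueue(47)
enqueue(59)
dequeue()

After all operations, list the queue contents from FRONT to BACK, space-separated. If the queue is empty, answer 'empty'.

Answer: 47 59

Derivation:
enqueue(81): [81]
enqueue(70): [81, 70]
enqueue(91): [81, 70, 91]
enqueue(47): [81, 70, 91, 47]
dequeue(): [70, 91, 47]
dequeue(): [91, 47]
dequeue(): [47]
enqueue(47): [47, 47]
enqueue(59): [47, 47, 59]
dequeue(): [47, 59]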